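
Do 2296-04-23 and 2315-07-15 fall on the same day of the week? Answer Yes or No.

From Apr 23, 2296 to Jul 15, 2315 is 7021 days.
7021 mod 7 = 0, so they are the same weekday.
(Apr 23, 2296 is a Thursday; Jul 15, 2315 is a Thursday.)

Yes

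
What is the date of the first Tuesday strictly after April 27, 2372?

May 2, 2372

Apr 27, 2372 is a Thursday.
From Thursday to the next Tuesday is 5 days.
Apr 27, 2372 + 5 = May 2, 2372.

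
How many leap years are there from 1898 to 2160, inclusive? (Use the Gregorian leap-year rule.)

Multiples of 4 in [1898,2160]: 66.
Of those, multiples of 100: 3 (not leap unless ÷400).
Multiples of 400: 1.
Leap years = 66 − 3 + 1 = 64.

64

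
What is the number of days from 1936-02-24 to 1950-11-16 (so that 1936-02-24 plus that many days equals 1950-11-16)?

Feb 24, 1936 → Feb 24, 1937: 366 days (Feb 29, 1936 is in that span).
Feb 24, 1937 → Feb 24, 1938: 365 days.
Feb 24, 1938 → Feb 24, 1939: 365 days.
Feb 24, 1939 → Feb 24, 1940: 365 days.
Feb 24, 1940 → Feb 24, 1941: 366 days (Feb 29, 1940 is in that span).
Feb 24, 1941 → Feb 24, 1942: 365 days.
Feb 24, 1942 → Feb 24, 1943: 365 days.
Feb 24, 1943 → Feb 24, 1944: 365 days.
Feb 24, 1944 → Feb 24, 1945: 366 days (Feb 29, 1944 is in that span).
Feb 24, 1945 → Feb 24, 1946: 365 days.
Feb 24, 1946 → Feb 24, 1947: 365 days.
Feb 24, 1947 → Feb 24, 1948: 365 days.
Feb 24, 1948 → Feb 24, 1949: 366 days (Feb 29, 1948 is in that span).
Feb 24, 1949 → Feb 24, 1950: 365 days.
Feb 24, 1950 → Mar 24, 1950: 28 days (February has 28).
Mar 24, 1950 → Apr 24, 1950: 31 days (March has 31).
Apr 24, 1950 → May 24, 1950: 30 days (April has 30).
May 24, 1950 → Jun 24, 1950: 31 days (May has 31).
Jun 24, 1950 → Jul 24, 1950: 30 days (June has 30).
Jul 24, 1950 → Aug 24, 1950: 31 days (July has 31).
Aug 24, 1950 → Sep 24, 1950: 31 days (August has 31).
Sep 24, 1950 → Oct 24, 1950: 30 days (September has 30).
Oct 24, 1950 → Nov 16, 1950: 23 days.
Total: 5379 days.

5379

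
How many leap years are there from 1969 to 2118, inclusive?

Multiples of 4 in [1969,2118]: 37.
Of those, multiples of 100: 2 (not leap unless ÷400).
Multiples of 400: 1.
Leap years = 37 − 2 + 1 = 36.

36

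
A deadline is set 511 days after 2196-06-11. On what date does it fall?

November 4, 2197

+365 (one year) → Jun 11, 2197 (146 left).
Jun has 30 days: +20 → Jul 1, 2197 (126 left).
Jul has 31 days: +31 → Aug 1, 2197 (95 left).
Aug has 31 days: +31 → Sep 1, 2197 (64 left).
Sep has 30 days: +30 → Oct 1, 2197 (34 left).
Oct has 31 days: +31 → Nov 1, 2197 (3 left).
+3 → Nov 4, 2197.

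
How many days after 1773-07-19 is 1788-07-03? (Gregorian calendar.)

Jul 19, 1773 → Jul 19, 1774: 365 days.
Jul 19, 1774 → Jul 19, 1775: 365 days.
Jul 19, 1775 → Jul 19, 1776: 366 days (Feb 29, 1776 is in that span).
Jul 19, 1776 → Jul 19, 1777: 365 days.
Jul 19, 1777 → Jul 19, 1778: 365 days.
Jul 19, 1778 → Jul 19, 1779: 365 days.
Jul 19, 1779 → Jul 19, 1780: 366 days (Feb 29, 1780 is in that span).
Jul 19, 1780 → Jul 19, 1781: 365 days.
Jul 19, 1781 → Jul 19, 1782: 365 days.
Jul 19, 1782 → Jul 19, 1783: 365 days.
Jul 19, 1783 → Jul 19, 1784: 366 days (Feb 29, 1784 is in that span).
Jul 19, 1784 → Jul 19, 1785: 365 days.
Jul 19, 1785 → Jul 19, 1786: 365 days.
Jul 19, 1786 → Jul 19, 1787: 365 days.
Jul 19, 1787 → Aug 19, 1787: 31 days (July has 31).
Aug 19, 1787 → Sep 19, 1787: 31 days (August has 31).
Sep 19, 1787 → Oct 19, 1787: 30 days (September has 30).
Oct 19, 1787 → Nov 19, 1787: 31 days (October has 31).
Nov 19, 1787 → Dec 19, 1787: 30 days (November has 30).
Dec 19, 1787 → Jan 19, 1788: 31 days (December has 31).
Jan 19, 1788 → Feb 19, 1788: 31 days (January has 31).
Feb 19, 1788 → Mar 19, 1788: 29 days (February has 29).
Mar 19, 1788 → Apr 19, 1788: 31 days (March has 31).
Apr 19, 1788 → May 19, 1788: 30 days (April has 30).
May 19, 1788 → Jun 19, 1788: 31 days (May has 31).
Jun 19, 1788 → Jul 3, 1788: 14 days.
Total: 5463 days.

5463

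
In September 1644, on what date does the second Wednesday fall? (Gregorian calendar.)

September 14, 1644

September 1, 1644 is a Thursday.
The first Wednesday is therefore September 7 (6 days later).
The second Wednesday is 7 + 1×7 = September 14.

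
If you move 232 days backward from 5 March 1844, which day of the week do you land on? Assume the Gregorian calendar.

Monday

First find the weekday of Mar 5, 1844. Doomsday rule: the anchor day for the 1800s is Friday. For year 44: 44÷12 = 3 r 8, and 8÷4 = 2, so 3+8+2 = 13.
Friday + 13 ≡ Thursday — that's 1844's doomsday.
In March the doomsday date is Mar 14.
Mar 5 is 9 days before Mar 14; 9 mod 7 = 2, so Thursday − 2 = Tuesday.
232 mod 7 = 1, so 232 days before a Tuesday is Tuesday − 1 = Monday.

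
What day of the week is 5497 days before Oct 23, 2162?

Thursday

Oct 23, 2162 is a Saturday.
5497 mod 7 = 2, so 5497 days before a Saturday is Saturday − 2 = Thursday.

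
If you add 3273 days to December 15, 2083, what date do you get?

+366 (one year; includes Feb 29, 2084) → Dec 15, 2084 (2907 left).
+365 (one year) → Dec 15, 2085 (2542 left).
+365 (one year) → Dec 15, 2086 (2177 left).
+365 (one year) → Dec 15, 2087 (1812 left).
+366 (one year; includes Feb 29, 2088) → Dec 15, 2088 (1446 left).
+365 (one year) → Dec 15, 2089 (1081 left).
+365 (one year) → Dec 15, 2090 (716 left).
+365 (one year) → Dec 15, 2091 (351 left).
Dec has 31 days: +17 → Jan 1, 2092 (334 left).
Jan has 31 days: +31 → Feb 1, 2092 (303 left).
Feb has 29 days: +29 → Mar 1, 2092 (274 left).
Mar has 31 days: +31 → Apr 1, 2092 (243 left).
Apr has 30 days: +30 → May 1, 2092 (213 left).
May has 31 days: +31 → Jun 1, 2092 (182 left).
Jun has 30 days: +30 → Jul 1, 2092 (152 left).
Jul has 31 days: +31 → Aug 1, 2092 (121 left).
Aug has 31 days: +31 → Sep 1, 2092 (90 left).
Sep has 30 days: +30 → Oct 1, 2092 (60 left).
Oct has 31 days: +31 → Nov 1, 2092 (29 left).
+29 → Nov 30, 2092.

November 30, 2092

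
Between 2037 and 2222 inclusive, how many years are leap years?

44

Multiples of 4 in [2037,2222]: 46.
Of those, multiples of 100: 2 (not leap unless ÷400).
Multiples of 400: 0.
Leap years = 46 − 2 + 0 = 44.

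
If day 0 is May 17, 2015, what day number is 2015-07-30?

74

May 17, 2015 → Jun 17, 2015: 31 days (May has 31).
Jun 17, 2015 → Jul 17, 2015: 30 days (June has 30).
Jul 17, 2015 → Jul 30, 2015: 13 days.
Total: 74 days.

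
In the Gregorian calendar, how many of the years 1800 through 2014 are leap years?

52

Multiples of 4 in [1800,2014]: 54.
Of those, multiples of 100: 3 (not leap unless ÷400).
Multiples of 400: 1.
Leap years = 54 − 3 + 1 = 52.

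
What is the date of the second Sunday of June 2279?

June 1, 2279 is a Sunday.
The first Sunday is therefore June 1 (same day).
The second Sunday is 1 + 1×7 = June 8.

June 8, 2279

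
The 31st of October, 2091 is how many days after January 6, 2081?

3950

Jan 6, 2081 → Jan 6, 2082: 365 days.
Jan 6, 2082 → Jan 6, 2083: 365 days.
Jan 6, 2083 → Jan 6, 2084: 365 days.
Jan 6, 2084 → Jan 6, 2085: 366 days (Feb 29, 2084 is in that span).
Jan 6, 2085 → Jan 6, 2086: 365 days.
Jan 6, 2086 → Jan 6, 2087: 365 days.
Jan 6, 2087 → Jan 6, 2088: 365 days.
Jan 6, 2088 → Jan 6, 2089: 366 days (Feb 29, 2088 is in that span).
Jan 6, 2089 → Jan 6, 2090: 365 days.
Jan 6, 2090 → Jan 6, 2091: 365 days.
Jan 6, 2091 → Feb 6, 2091: 31 days (January has 31).
Feb 6, 2091 → Mar 6, 2091: 28 days (February has 28).
Mar 6, 2091 → Apr 6, 2091: 31 days (March has 31).
Apr 6, 2091 → May 6, 2091: 30 days (April has 30).
May 6, 2091 → Jun 6, 2091: 31 days (May has 31).
Jun 6, 2091 → Jul 6, 2091: 30 days (June has 30).
Jul 6, 2091 → Aug 6, 2091: 31 days (July has 31).
Aug 6, 2091 → Sep 6, 2091: 31 days (August has 31).
Sep 6, 2091 → Oct 6, 2091: 30 days (September has 30).
Oct 6, 2091 → Oct 31, 2091: 25 days.
Total: 3950 days.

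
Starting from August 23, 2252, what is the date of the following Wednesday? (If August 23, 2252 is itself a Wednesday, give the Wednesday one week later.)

August 25, 2252

Aug 23, 2252 is a Monday.
From Monday to the next Wednesday is 2 days.
Aug 23, 2252 + 2 = Aug 25, 2252.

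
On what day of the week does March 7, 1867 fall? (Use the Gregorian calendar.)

Thursday

January 1, 1867 is a Tuesday.
Jan 1, 1867 → Feb 1, 1867: 31 days (January has 31).
Feb 1, 1867 → Mar 1, 1867: 28 days (February has 28).
Mar 1, 1867 → Mar 7, 1867: 6 days.
Total: 65 days.
65 mod 7 = 2, so Tuesday + 2 = Thursday.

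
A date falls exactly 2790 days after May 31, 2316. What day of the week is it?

First find the weekday of May 31, 2316. Doomsday rule: the anchor day for the 2300s is Wednesday. For year 16: 16÷12 = 1 r 4, and 4÷4 = 1, so 1+4+1 = 6.
Wednesday + 6 ≡ Tuesday — that's 2316's doomsday.
In May the doomsday date is May 9.
May 31 is 22 days after May 9; 22 mod 7 = 1, so Tuesday + 1 = Wednesday.
2790 mod 7 = 4, so 2790 days after a Wednesday is Wednesday + 4 = Sunday.

Sunday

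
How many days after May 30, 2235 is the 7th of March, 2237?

May 30, 2235 → May 30, 2236: 366 days (Feb 29, 2236 is in that span).
May 30, 2236 → Jun 30, 2236: 31 days (May has 31).
Jun 30, 2236 → Jul 30, 2236: 30 days (June has 30).
Jul 30, 2236 → Aug 30, 2236: 31 days (July has 31).
Aug 30, 2236 → Sep 30, 2236: 31 days (August has 31).
Sep 30, 2236 → Oct 30, 2236: 30 days (September has 30).
Oct 30, 2236 → Nov 30, 2236: 31 days (October has 31).
Nov 30, 2236 → Dec 30, 2236: 30 days (November has 30).
Dec 30, 2236 → Jan 30, 2237: 31 days (December has 31).
Jan 30, 2237 → Feb 28, 2237: 29 days (January has 31).
Feb 28, 2237 → Mar 7, 2237: 7 days.
Total: 647 days.

647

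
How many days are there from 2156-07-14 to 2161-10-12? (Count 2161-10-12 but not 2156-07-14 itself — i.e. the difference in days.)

1916

Jul 14, 2156 → Jul 14, 2157: 365 days.
Jul 14, 2157 → Jul 14, 2158: 365 days.
Jul 14, 2158 → Jul 14, 2159: 365 days.
Jul 14, 2159 → Jul 14, 2160: 366 days (Feb 29, 2160 is in that span).
Jul 14, 2160 → Jul 14, 2161: 365 days.
Jul 14, 2161 → Aug 14, 2161: 31 days (July has 31).
Aug 14, 2161 → Sep 14, 2161: 31 days (August has 31).
Sep 14, 2161 → Oct 12, 2161: 28 days.
Total: 1916 days.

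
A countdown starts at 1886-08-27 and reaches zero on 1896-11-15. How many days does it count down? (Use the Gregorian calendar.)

3733

Aug 27, 1886 → Aug 27, 1887: 365 days.
Aug 27, 1887 → Aug 27, 1888: 366 days (Feb 29, 1888 is in that span).
Aug 27, 1888 → Aug 27, 1889: 365 days.
Aug 27, 1889 → Aug 27, 1890: 365 days.
Aug 27, 1890 → Aug 27, 1891: 365 days.
Aug 27, 1891 → Aug 27, 1892: 366 days (Feb 29, 1892 is in that span).
Aug 27, 1892 → Aug 27, 1893: 365 days.
Aug 27, 1893 → Aug 27, 1894: 365 days.
Aug 27, 1894 → Aug 27, 1895: 365 days.
Aug 27, 1895 → Aug 27, 1896: 366 days (Feb 29, 1896 is in that span).
Aug 27, 1896 → Sep 27, 1896: 31 days (August has 31).
Sep 27, 1896 → Oct 27, 1896: 30 days (September has 30).
Oct 27, 1896 → Nov 15, 1896: 19 days.
Total: 3733 days.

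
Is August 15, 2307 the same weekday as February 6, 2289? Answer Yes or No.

From Feb 6, 2289 to Aug 15, 2307 is 6763 days.
6763 mod 7 = 1, so they are different weekdays.
(Feb 6, 2289 is a Wednesday; Aug 15, 2307 is a Thursday.)

No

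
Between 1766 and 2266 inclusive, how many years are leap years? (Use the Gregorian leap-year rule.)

Multiples of 4 in [1766,2266]: 125.
Of those, multiples of 100: 5 (not leap unless ÷400).
Multiples of 400: 1.
Leap years = 125 − 5 + 1 = 121.

121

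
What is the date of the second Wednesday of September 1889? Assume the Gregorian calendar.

September 1, 1889 is a Sunday.
The first Wednesday is therefore September 4 (3 days later).
The second Wednesday is 4 + 1×7 = September 11.

September 11, 1889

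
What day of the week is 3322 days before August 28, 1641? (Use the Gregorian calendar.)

First find the weekday of Aug 28, 1641. Doomsday rule: the anchor day for the 1600s is Tuesday. For year 41: 41÷12 = 3 r 5, and 5÷4 = 1, so 3+5+1 = 9.
Tuesday + 9 ≡ Thursday — that's 1641's doomsday.
In August the doomsday date is Aug 8.
Aug 28 is 20 days after Aug 8; 20 mod 7 = 6, so Thursday + 6 = Wednesday.
3322 mod 7 = 4, so 3322 days before a Wednesday is Wednesday − 4 = Saturday.

Saturday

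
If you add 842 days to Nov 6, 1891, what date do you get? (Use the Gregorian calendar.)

February 25, 1894

+366 (one year; includes Feb 29, 1892) → Nov 6, 1892 (476 left).
+365 (one year) → Nov 6, 1893 (111 left).
Nov has 30 days: +25 → Dec 1, 1893 (86 left).
Dec has 31 days: +31 → Jan 1, 1894 (55 left).
Jan has 31 days: +31 → Feb 1, 1894 (24 left).
+24 → Feb 25, 1894.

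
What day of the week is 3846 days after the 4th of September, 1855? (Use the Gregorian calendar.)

First find the weekday of Sep 4, 1855. Doomsday rule: the anchor day for the 1800s is Friday. For year 55: 55÷12 = 4 r 7, and 7÷4 = 1, so 4+7+1 = 12.
Friday + 12 ≡ Wednesday — that's 1855's doomsday.
In September the doomsday date is Sep 5.
Sep 4 is 1 day before Sep 5; 1 mod 7 = 1, so Wednesday − 1 = Tuesday.
3846 mod 7 = 3, so 3846 days after a Tuesday is Tuesday + 3 = Friday.

Friday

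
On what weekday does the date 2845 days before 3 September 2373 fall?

Friday

First find the weekday of Sep 3, 2373. Doomsday rule: the anchor day for the 2300s is Wednesday. For year 73: 73÷12 = 6 r 1, and 1÷4 = 0, so 6+1+0 = 7.
Wednesday + 7 ≡ Wednesday — that's 2373's doomsday.
In September the doomsday date is Sep 5.
Sep 3 is 2 days before Sep 5; 2 mod 7 = 2, so Wednesday − 2 = Monday.
2845 mod 7 = 3, so 2845 days before a Monday is Monday − 3 = Friday.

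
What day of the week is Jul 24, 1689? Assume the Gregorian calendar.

Sunday

Doomsday rule: the anchor day for the 1600s is Tuesday. For year 89: 89÷12 = 7 r 5, and 5÷4 = 1, so 7+5+1 = 13.
Tuesday + 13 ≡ Monday — that's 1689's doomsday.
In July the doomsday date is Jul 11.
Jul 24 is 13 days after Jul 11; 13 mod 7 = 6, so Monday + 6 = Sunday.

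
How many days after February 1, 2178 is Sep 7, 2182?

1679

Feb 1, 2178 → Feb 1, 2179: 365 days.
Feb 1, 2179 → Feb 1, 2180: 365 days.
Feb 1, 2180 → Feb 1, 2181: 366 days (Feb 29, 2180 is in that span).
Feb 1, 2181 → Feb 1, 2182: 365 days.
Feb 1, 2182 → Mar 1, 2182: 28 days (February has 28).
Mar 1, 2182 → Apr 1, 2182: 31 days (March has 31).
Apr 1, 2182 → May 1, 2182: 30 days (April has 30).
May 1, 2182 → Jun 1, 2182: 31 days (May has 31).
Jun 1, 2182 → Jul 1, 2182: 30 days (June has 30).
Jul 1, 2182 → Aug 1, 2182: 31 days (July has 31).
Aug 1, 2182 → Sep 1, 2182: 31 days (August has 31).
Sep 1, 2182 → Sep 7, 2182: 6 days.
Total: 1679 days.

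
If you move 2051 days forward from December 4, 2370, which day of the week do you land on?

Dec 4, 2370 is a Friday.
2051 mod 7 = 0, so 2051 days after a Friday is Friday + 0 = Friday.

Friday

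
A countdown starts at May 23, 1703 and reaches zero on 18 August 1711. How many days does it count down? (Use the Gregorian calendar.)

May 23, 1703 → May 23, 1704: 366 days (Feb 29, 1704 is in that span).
May 23, 1704 → May 23, 1705: 365 days.
May 23, 1705 → May 23, 1706: 365 days.
May 23, 1706 → May 23, 1707: 365 days.
May 23, 1707 → May 23, 1708: 366 days (Feb 29, 1708 is in that span).
May 23, 1708 → May 23, 1709: 365 days.
May 23, 1709 → May 23, 1710: 365 days.
May 23, 1710 → May 23, 1711: 365 days.
May 23, 1711 → Jun 23, 1711: 31 days (May has 31).
Jun 23, 1711 → Jul 23, 1711: 30 days (June has 30).
Jul 23, 1711 → Aug 18, 1711: 26 days.
Total: 3009 days.

3009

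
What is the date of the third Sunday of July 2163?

July 17, 2163

July 1, 2163 is a Friday.
The first Sunday is therefore July 3 (2 days later).
The third Sunday is 3 + 2×7 = July 17.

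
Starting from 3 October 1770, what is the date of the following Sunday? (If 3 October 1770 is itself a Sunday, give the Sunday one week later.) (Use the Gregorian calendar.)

October 7, 1770

Oct 3, 1770 is a Wednesday.
From Wednesday to the next Sunday is 4 days.
Oct 3, 1770 + 4 = Oct 7, 1770.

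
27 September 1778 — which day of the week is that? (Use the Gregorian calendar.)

Doomsday rule: the anchor day for the 1700s is Sunday. For year 78: 78÷12 = 6 r 6, and 6÷4 = 1, so 6+6+1 = 13.
Sunday + 13 ≡ Saturday — that's 1778's doomsday.
In September the doomsday date is Sep 5.
Sep 27 is 22 days after Sep 5; 22 mod 7 = 1, so Saturday + 1 = Sunday.

Sunday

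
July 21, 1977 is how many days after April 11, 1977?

Apr 11, 1977 → May 11, 1977: 30 days (April has 30).
May 11, 1977 → Jun 11, 1977: 31 days (May has 31).
Jun 11, 1977 → Jul 11, 1977: 30 days (June has 30).
Jul 11, 1977 → Jul 21, 1977: 10 days.
Total: 101 days.

101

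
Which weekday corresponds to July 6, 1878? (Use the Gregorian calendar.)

Doomsday rule: the anchor day for the 1800s is Friday. For year 78: 78÷12 = 6 r 6, and 6÷4 = 1, so 6+6+1 = 13.
Friday + 13 ≡ Thursday — that's 1878's doomsday.
In July the doomsday date is Jul 11.
Jul 6 is 5 days before Jul 11; 5 mod 7 = 5, so Thursday − 5 = Saturday.

Saturday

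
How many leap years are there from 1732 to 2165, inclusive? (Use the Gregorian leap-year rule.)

106

Multiples of 4 in [1732,2165]: 109.
Of those, multiples of 100: 4 (not leap unless ÷400).
Multiples of 400: 1.
Leap years = 109 − 4 + 1 = 106.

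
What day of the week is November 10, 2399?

Wednesday

Doomsday rule: the anchor day for the 2300s is Wednesday. For year 99: 99÷12 = 8 r 3, and 3÷4 = 0, so 8+3+0 = 11.
Wednesday + 11 ≡ Sunday — that's 2399's doomsday.
In November the doomsday date is Nov 7.
Nov 10 is 3 days after Nov 7; 3 mod 7 = 3, so Sunday + 3 = Wednesday.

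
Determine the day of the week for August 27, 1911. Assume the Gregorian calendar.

Sunday

January 1, 1911 is a Sunday.
Jan 1, 1911 → Feb 1, 1911: 31 days (January has 31).
Feb 1, 1911 → Mar 1, 1911: 28 days (February has 28).
Mar 1, 1911 → Apr 1, 1911: 31 days (March has 31).
Apr 1, 1911 → May 1, 1911: 30 days (April has 30).
May 1, 1911 → Jun 1, 1911: 31 days (May has 31).
Jun 1, 1911 → Jul 1, 1911: 30 days (June has 30).
Jul 1, 1911 → Aug 1, 1911: 31 days (July has 31).
Aug 1, 1911 → Aug 27, 1911: 26 days.
Total: 238 days.
238 mod 7 = 0, so Sunday + 0 = Sunday.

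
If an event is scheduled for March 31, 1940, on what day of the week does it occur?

Doomsday rule: the anchor day for the 1900s is Wednesday. For year 40: 40÷12 = 3 r 4, and 4÷4 = 1, so 3+4+1 = 8.
Wednesday + 8 ≡ Thursday — that's 1940's doomsday.
In March the doomsday date is Mar 14.
Mar 31 is 17 days after Mar 14; 17 mod 7 = 3, so Thursday + 3 = Sunday.

Sunday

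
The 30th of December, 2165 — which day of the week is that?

Doomsday rule: the anchor day for the 2100s is Sunday. For year 65: 65÷12 = 5 r 5, and 5÷4 = 1, so 5+5+1 = 11.
Sunday + 11 ≡ Thursday — that's 2165's doomsday.
In December the doomsday date is Dec 12.
Dec 30 is 18 days after Dec 12; 18 mod 7 = 4, so Thursday + 4 = Monday.

Monday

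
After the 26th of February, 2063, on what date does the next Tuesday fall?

Feb 26, 2063 is a Monday.
From Monday to the next Tuesday is 1 day.
Feb 26, 2063 + 1 = Feb 27, 2063.

February 27, 2063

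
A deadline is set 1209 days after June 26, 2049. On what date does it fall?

+365 (one year) → Jun 26, 2050 (844 left).
+365 (one year) → Jun 26, 2051 (479 left).
+366 (one year; includes Feb 29, 2052) → Jun 26, 2052 (113 left).
Jun has 30 days: +5 → Jul 1, 2052 (108 left).
Jul has 31 days: +31 → Aug 1, 2052 (77 left).
Aug has 31 days: +31 → Sep 1, 2052 (46 left).
Sep has 30 days: +30 → Oct 1, 2052 (16 left).
+16 → Oct 17, 2052.

October 17, 2052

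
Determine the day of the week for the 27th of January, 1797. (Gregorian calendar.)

Doomsday rule: the anchor day for the 1700s is Sunday. For year 97: 97÷12 = 8 r 1, and 1÷4 = 0, so 8+1+0 = 9.
Sunday + 9 ≡ Tuesday — that's 1797's doomsday.
In January the doomsday date is Jan 3 (1797 is not a leap year).
Jan 27 is 24 days after Jan 3; 24 mod 7 = 3, so Tuesday + 3 = Friday.

Friday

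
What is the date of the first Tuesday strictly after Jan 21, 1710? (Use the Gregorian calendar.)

Jan 21, 1710 is a Tuesday.
From Tuesday to the next Tuesday is 7 days.
Jan 21, 1710 + 7 = Jan 28, 1710.

January 28, 1710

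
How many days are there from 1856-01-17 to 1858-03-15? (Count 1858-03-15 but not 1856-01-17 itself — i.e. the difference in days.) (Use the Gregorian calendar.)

Jan 17, 1856 → Jan 17, 1857: 366 days (Feb 29, 1856 is in that span).
Jan 17, 1857 → Jan 17, 1858: 365 days.
Jan 17, 1858 → Feb 17, 1858: 31 days (January has 31).
Feb 17, 1858 → Mar 15, 1858: 26 days.
Total: 788 days.

788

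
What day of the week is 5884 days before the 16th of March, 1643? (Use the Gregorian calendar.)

Thursday

First find the weekday of Mar 16, 1643. Doomsday rule: the anchor day for the 1600s is Tuesday. For year 43: 43÷12 = 3 r 7, and 7÷4 = 1, so 3+7+1 = 11.
Tuesday + 11 ≡ Saturday — that's 1643's doomsday.
In March the doomsday date is Mar 14.
Mar 16 is 2 days after Mar 14; 2 mod 7 = 2, so Saturday + 2 = Monday.
5884 mod 7 = 4, so 5884 days before a Monday is Monday − 4 = Thursday.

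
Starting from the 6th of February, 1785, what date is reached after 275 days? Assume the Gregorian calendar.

November 8, 1785

Feb has 28 days: +23 → Mar 1, 1785 (252 left).
Mar has 31 days: +31 → Apr 1, 1785 (221 left).
Apr has 30 days: +30 → May 1, 1785 (191 left).
May has 31 days: +31 → Jun 1, 1785 (160 left).
Jun has 30 days: +30 → Jul 1, 1785 (130 left).
Jul has 31 days: +31 → Aug 1, 1785 (99 left).
Aug has 31 days: +31 → Sep 1, 1785 (68 left).
Sep has 30 days: +30 → Oct 1, 1785 (38 left).
Oct has 31 days: +31 → Nov 1, 1785 (7 left).
+7 → Nov 8, 1785.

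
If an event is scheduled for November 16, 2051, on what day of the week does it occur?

Thursday

Doomsday rule: the anchor day for the 2000s is Tuesday. For year 51: 51÷12 = 4 r 3, and 3÷4 = 0, so 4+3+0 = 7.
Tuesday + 7 ≡ Tuesday — that's 2051's doomsday.
In November the doomsday date is Nov 7.
Nov 16 is 9 days after Nov 7; 9 mod 7 = 2, so Tuesday + 2 = Thursday.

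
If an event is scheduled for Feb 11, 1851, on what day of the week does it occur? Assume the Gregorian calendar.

Doomsday rule: the anchor day for the 1800s is Friday. For year 51: 51÷12 = 4 r 3, and 3÷4 = 0, so 4+3+0 = 7.
Friday + 7 ≡ Friday — that's 1851's doomsday.
In February the doomsday date is Feb 28 (1851 is not a leap year).
Feb 11 is 17 days before Feb 28; 17 mod 7 = 3, so Friday − 3 = Tuesday.

Tuesday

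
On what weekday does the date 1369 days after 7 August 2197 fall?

Friday

First find the weekday of Aug 7, 2197. Doomsday rule: the anchor day for the 2100s is Sunday. For year 97: 97÷12 = 8 r 1, and 1÷4 = 0, so 8+1+0 = 9.
Sunday + 9 ≡ Tuesday — that's 2197's doomsday.
In August the doomsday date is Aug 8.
Aug 7 is 1 day before Aug 8; 1 mod 7 = 1, so Tuesday − 1 = Monday.
1369 mod 7 = 4, so 1369 days after a Monday is Monday + 4 = Friday.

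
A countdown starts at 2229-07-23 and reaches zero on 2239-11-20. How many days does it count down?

3772

Jul 23, 2229 → Jul 23, 2230: 365 days.
Jul 23, 2230 → Jul 23, 2231: 365 days.
Jul 23, 2231 → Jul 23, 2232: 366 days (Feb 29, 2232 is in that span).
Jul 23, 2232 → Jul 23, 2233: 365 days.
Jul 23, 2233 → Jul 23, 2234: 365 days.
Jul 23, 2234 → Jul 23, 2235: 365 days.
Jul 23, 2235 → Jul 23, 2236: 366 days (Feb 29, 2236 is in that span).
Jul 23, 2236 → Jul 23, 2237: 365 days.
Jul 23, 2237 → Jul 23, 2238: 365 days.
Jul 23, 2238 → Jul 23, 2239: 365 days.
Jul 23, 2239 → Aug 23, 2239: 31 days (July has 31).
Aug 23, 2239 → Sep 23, 2239: 31 days (August has 31).
Sep 23, 2239 → Oct 23, 2239: 30 days (September has 30).
Oct 23, 2239 → Nov 20, 2239: 28 days.
Total: 3772 days.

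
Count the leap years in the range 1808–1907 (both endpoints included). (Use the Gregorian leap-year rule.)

24

Multiples of 4 in [1808,1907]: 25.
Of those, multiples of 100: 1 (not leap unless ÷400).
Multiples of 400: 0.
Leap years = 25 − 1 + 0 = 24.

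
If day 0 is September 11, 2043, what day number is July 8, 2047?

Sep 11, 2043 → Sep 11, 2044: 366 days (Feb 29, 2044 is in that span).
Sep 11, 2044 → Sep 11, 2045: 365 days.
Sep 11, 2045 → Sep 11, 2046: 365 days.
Sep 11, 2046 → Oct 11, 2046: 30 days (September has 30).
Oct 11, 2046 → Nov 11, 2046: 31 days (October has 31).
Nov 11, 2046 → Dec 11, 2046: 30 days (November has 30).
Dec 11, 2046 → Jan 11, 2047: 31 days (December has 31).
Jan 11, 2047 → Feb 11, 2047: 31 days (January has 31).
Feb 11, 2047 → Mar 11, 2047: 28 days (February has 28).
Mar 11, 2047 → Apr 11, 2047: 31 days (March has 31).
Apr 11, 2047 → May 11, 2047: 30 days (April has 30).
May 11, 2047 → Jun 11, 2047: 31 days (May has 31).
Jun 11, 2047 → Jul 8, 2047: 27 days.
Total: 1396 days.

1396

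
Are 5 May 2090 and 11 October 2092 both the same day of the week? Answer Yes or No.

No

From May 5, 2090 to Oct 11, 2092 is 890 days.
890 mod 7 = 1, so they are different weekdays.
(May 5, 2090 is a Friday; Oct 11, 2092 is a Saturday.)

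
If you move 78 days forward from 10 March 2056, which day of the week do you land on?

First find the weekday of Mar 10, 2056. Doomsday rule: the anchor day for the 2000s is Tuesday. For year 56: 56÷12 = 4 r 8, and 8÷4 = 2, so 4+8+2 = 14.
Tuesday + 14 ≡ Tuesday — that's 2056's doomsday.
In March the doomsday date is Mar 14.
Mar 10 is 4 days before Mar 14; 4 mod 7 = 4, so Tuesday − 4 = Friday.
78 mod 7 = 1, so 78 days after a Friday is Friday + 1 = Saturday.

Saturday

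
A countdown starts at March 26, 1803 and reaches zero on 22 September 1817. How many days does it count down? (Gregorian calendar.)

Mar 26, 1803 → Mar 26, 1804: 366 days (Feb 29, 1804 is in that span).
Mar 26, 1804 → Mar 26, 1805: 365 days.
Mar 26, 1805 → Mar 26, 1806: 365 days.
Mar 26, 1806 → Mar 26, 1807: 365 days.
Mar 26, 1807 → Mar 26, 1808: 366 days (Feb 29, 1808 is in that span).
Mar 26, 1808 → Mar 26, 1809: 365 days.
Mar 26, 1809 → Mar 26, 1810: 365 days.
Mar 26, 1810 → Mar 26, 1811: 365 days.
Mar 26, 1811 → Mar 26, 1812: 366 days (Feb 29, 1812 is in that span).
Mar 26, 1812 → Mar 26, 1813: 365 days.
Mar 26, 1813 → Mar 26, 1814: 365 days.
Mar 26, 1814 → Mar 26, 1815: 365 days.
Mar 26, 1815 → Mar 26, 1816: 366 days (Feb 29, 1816 is in that span).
Mar 26, 1816 → Mar 26, 1817: 365 days.
Mar 26, 1817 → Apr 26, 1817: 31 days (March has 31).
Apr 26, 1817 → May 26, 1817: 30 days (April has 30).
May 26, 1817 → Jun 26, 1817: 31 days (May has 31).
Jun 26, 1817 → Jul 26, 1817: 30 days (June has 30).
Jul 26, 1817 → Aug 26, 1817: 31 days (July has 31).
Aug 26, 1817 → Sep 22, 1817: 27 days.
Total: 5294 days.

5294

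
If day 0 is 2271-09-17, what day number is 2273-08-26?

Sep 17, 2271 → Sep 17, 2272: 366 days (Feb 29, 2272 is in that span).
Sep 17, 2272 → Oct 17, 2272: 30 days (September has 30).
Oct 17, 2272 → Nov 17, 2272: 31 days (October has 31).
Nov 17, 2272 → Dec 17, 2272: 30 days (November has 30).
Dec 17, 2272 → Jan 17, 2273: 31 days (December has 31).
Jan 17, 2273 → Feb 17, 2273: 31 days (January has 31).
Feb 17, 2273 → Mar 17, 2273: 28 days (February has 28).
Mar 17, 2273 → Apr 17, 2273: 31 days (March has 31).
Apr 17, 2273 → May 17, 2273: 30 days (April has 30).
May 17, 2273 → Jun 17, 2273: 31 days (May has 31).
Jun 17, 2273 → Jul 17, 2273: 30 days (June has 30).
Jul 17, 2273 → Aug 17, 2273: 31 days (July has 31).
Aug 17, 2273 → Aug 26, 2273: 9 days.
Total: 709 days.

709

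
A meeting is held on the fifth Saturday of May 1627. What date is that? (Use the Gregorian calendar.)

May 29, 1627

May 1, 1627 is a Saturday.
The first Saturday is therefore May 1 (same day).
The fifth Saturday is 1 + 4×7 = May 29.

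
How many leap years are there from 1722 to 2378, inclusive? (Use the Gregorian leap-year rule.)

159

Multiples of 4 in [1722,2378]: 164.
Of those, multiples of 100: 6 (not leap unless ÷400).
Multiples of 400: 1.
Leap years = 164 − 6 + 1 = 159.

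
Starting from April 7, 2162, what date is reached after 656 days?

+365 (one year) → Apr 7, 2163 (291 left).
Apr has 30 days: +24 → May 1, 2163 (267 left).
May has 31 days: +31 → Jun 1, 2163 (236 left).
Jun has 30 days: +30 → Jul 1, 2163 (206 left).
Jul has 31 days: +31 → Aug 1, 2163 (175 left).
Aug has 31 days: +31 → Sep 1, 2163 (144 left).
Sep has 30 days: +30 → Oct 1, 2163 (114 left).
Oct has 31 days: +31 → Nov 1, 2163 (83 left).
Nov has 30 days: +30 → Dec 1, 2163 (53 left).
Dec has 31 days: +31 → Jan 1, 2164 (22 left).
+22 → Jan 23, 2164.

January 23, 2164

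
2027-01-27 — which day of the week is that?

Wednesday

Doomsday rule: the anchor day for the 2000s is Tuesday. For year 27: 27÷12 = 2 r 3, and 3÷4 = 0, so 2+3+0 = 5.
Tuesday + 5 ≡ Sunday — that's 2027's doomsday.
In January the doomsday date is Jan 3 (2027 is not a leap year).
Jan 27 is 24 days after Jan 3; 24 mod 7 = 3, so Sunday + 3 = Wednesday.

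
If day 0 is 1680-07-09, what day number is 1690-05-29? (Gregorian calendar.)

Jul 9, 1680 → Jul 9, 1681: 365 days.
Jul 9, 1681 → Jul 9, 1682: 365 days.
Jul 9, 1682 → Jul 9, 1683: 365 days.
Jul 9, 1683 → Jul 9, 1684: 366 days (Feb 29, 1684 is in that span).
Jul 9, 1684 → Jul 9, 1685: 365 days.
Jul 9, 1685 → Jul 9, 1686: 365 days.
Jul 9, 1686 → Jul 9, 1687: 365 days.
Jul 9, 1687 → Jul 9, 1688: 366 days (Feb 29, 1688 is in that span).
Jul 9, 1688 → Jul 9, 1689: 365 days.
Jul 9, 1689 → Aug 9, 1689: 31 days (July has 31).
Aug 9, 1689 → Sep 9, 1689: 31 days (August has 31).
Sep 9, 1689 → Oct 9, 1689: 30 days (September has 30).
Oct 9, 1689 → Nov 9, 1689: 31 days (October has 31).
Nov 9, 1689 → Dec 9, 1689: 30 days (November has 30).
Dec 9, 1689 → Jan 9, 1690: 31 days (December has 31).
Jan 9, 1690 → Feb 9, 1690: 31 days (January has 31).
Feb 9, 1690 → Mar 9, 1690: 28 days (February has 28).
Mar 9, 1690 → Apr 9, 1690: 31 days (March has 31).
Apr 9, 1690 → May 9, 1690: 30 days (April has 30).
May 9, 1690 → May 29, 1690: 20 days.
Total: 3611 days.

3611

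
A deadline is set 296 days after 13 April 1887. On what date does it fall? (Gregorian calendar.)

February 3, 1888

Apr has 30 days: +18 → May 1, 1887 (278 left).
May has 31 days: +31 → Jun 1, 1887 (247 left).
Jun has 30 days: +30 → Jul 1, 1887 (217 left).
Jul has 31 days: +31 → Aug 1, 1887 (186 left).
Aug has 31 days: +31 → Sep 1, 1887 (155 left).
Sep has 30 days: +30 → Oct 1, 1887 (125 left).
Oct has 31 days: +31 → Nov 1, 1887 (94 left).
Nov has 30 days: +30 → Dec 1, 1887 (64 left).
Dec has 31 days: +31 → Jan 1, 1888 (33 left).
Jan has 31 days: +31 → Feb 1, 1888 (2 left).
+2 → Feb 3, 1888.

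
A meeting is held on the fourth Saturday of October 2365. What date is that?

October 1, 2365 is a Friday.
The first Saturday is therefore October 2 (1 days later).
The fourth Saturday is 2 + 3×7 = October 23.

October 23, 2365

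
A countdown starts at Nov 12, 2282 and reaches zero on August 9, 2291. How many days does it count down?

Nov 12, 2282 → Nov 12, 2283: 365 days.
Nov 12, 2283 → Nov 12, 2284: 366 days (Feb 29, 2284 is in that span).
Nov 12, 2284 → Nov 12, 2285: 365 days.
Nov 12, 2285 → Nov 12, 2286: 365 days.
Nov 12, 2286 → Nov 12, 2287: 365 days.
Nov 12, 2287 → Nov 12, 2288: 366 days (Feb 29, 2288 is in that span).
Nov 12, 2288 → Nov 12, 2289: 365 days.
Nov 12, 2289 → Nov 12, 2290: 365 days.
Nov 12, 2290 → Dec 12, 2290: 30 days (November has 30).
Dec 12, 2290 → Jan 12, 2291: 31 days (December has 31).
Jan 12, 2291 → Feb 12, 2291: 31 days (January has 31).
Feb 12, 2291 → Mar 12, 2291: 28 days (February has 28).
Mar 12, 2291 → Apr 12, 2291: 31 days (March has 31).
Apr 12, 2291 → May 12, 2291: 30 days (April has 30).
May 12, 2291 → Jun 12, 2291: 31 days (May has 31).
Jun 12, 2291 → Jul 12, 2291: 30 days (June has 30).
Jul 12, 2291 → Aug 9, 2291: 28 days.
Total: 3192 days.

3192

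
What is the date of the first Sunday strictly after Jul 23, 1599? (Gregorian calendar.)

Jul 23, 1599 is a Friday.
From Friday to the next Sunday is 2 days.
Jul 23, 1599 + 2 = Jul 25, 1599.

July 25, 1599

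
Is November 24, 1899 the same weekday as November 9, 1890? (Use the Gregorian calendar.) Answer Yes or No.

No

From Nov 9, 1890 to Nov 24, 1899 is 3302 days.
3302 mod 7 = 5, so they are different weekdays.
(Nov 9, 1890 is a Sunday; Nov 24, 1899 is a Friday.)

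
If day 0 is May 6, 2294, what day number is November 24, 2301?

2758

May 6, 2294 → May 6, 2295: 365 days.
May 6, 2295 → May 6, 2296: 366 days (Feb 29, 2296 is in that span).
May 6, 2296 → May 6, 2297: 365 days.
May 6, 2297 → May 6, 2298: 365 days.
May 6, 2298 → May 6, 2299: 365 days.
May 6, 2299 → May 6, 2300: 365 days.
May 6, 2300 → May 6, 2301: 365 days.
May 6, 2301 → Jun 6, 2301: 31 days (May has 31).
Jun 6, 2301 → Jul 6, 2301: 30 days (June has 30).
Jul 6, 2301 → Aug 6, 2301: 31 days (July has 31).
Aug 6, 2301 → Sep 6, 2301: 31 days (August has 31).
Sep 6, 2301 → Oct 6, 2301: 30 days (September has 30).
Oct 6, 2301 → Nov 6, 2301: 31 days (October has 31).
Nov 6, 2301 → Nov 24, 2301: 18 days.
Total: 2758 days.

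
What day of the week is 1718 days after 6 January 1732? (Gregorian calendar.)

Jan 6, 1732 is a Sunday.
1718 mod 7 = 3, so 1718 days after a Sunday is Sunday + 3 = Wednesday.

Wednesday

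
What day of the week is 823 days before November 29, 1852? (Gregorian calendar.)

Thursday

First find the weekday of Nov 29, 1852. Doomsday rule: the anchor day for the 1800s is Friday. For year 52: 52÷12 = 4 r 4, and 4÷4 = 1, so 4+4+1 = 9.
Friday + 9 ≡ Sunday — that's 1852's doomsday.
In November the doomsday date is Nov 7.
Nov 29 is 22 days after Nov 7; 22 mod 7 = 1, so Sunday + 1 = Monday.
823 mod 7 = 4, so 823 days before a Monday is Monday − 4 = Thursday.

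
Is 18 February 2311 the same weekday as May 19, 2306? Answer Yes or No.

From May 19, 2306 to Feb 18, 2311 is 1736 days.
1736 mod 7 = 0, so they are the same weekday.
(May 19, 2306 is a Saturday; Feb 18, 2311 is a Saturday.)

Yes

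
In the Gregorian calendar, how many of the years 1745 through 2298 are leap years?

134

Multiples of 4 in [1745,2298]: 138.
Of those, multiples of 100: 5 (not leap unless ÷400).
Multiples of 400: 1.
Leap years = 138 − 5 + 1 = 134.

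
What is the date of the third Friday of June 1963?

June 1, 1963 is a Saturday.
The first Friday is therefore June 7 (6 days later).
The third Friday is 7 + 2×7 = June 21.

June 21, 1963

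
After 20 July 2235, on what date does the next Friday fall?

Jul 20, 2235 is a Monday.
From Monday to the next Friday is 4 days.
Jul 20, 2235 + 4 = Jul 24, 2235.

July 24, 2235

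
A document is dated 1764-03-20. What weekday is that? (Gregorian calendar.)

Tuesday

Doomsday rule: the anchor day for the 1700s is Sunday. For year 64: 64÷12 = 5 r 4, and 4÷4 = 1, so 5+4+1 = 10.
Sunday + 10 ≡ Wednesday — that's 1764's doomsday.
In March the doomsday date is Mar 14.
Mar 20 is 6 days after Mar 14; 6 mod 7 = 6, so Wednesday + 6 = Tuesday.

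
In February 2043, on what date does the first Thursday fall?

February 5, 2043

February 1, 2043 is a Sunday.
The first Thursday is therefore February 5 (4 days later).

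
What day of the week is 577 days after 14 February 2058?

Sunday

Feb 14, 2058 is a Thursday.
577 mod 7 = 3, so 577 days after a Thursday is Thursday + 3 = Sunday.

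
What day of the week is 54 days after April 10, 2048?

Wednesday

First find the weekday of Apr 10, 2048. Doomsday rule: the anchor day for the 2000s is Tuesday. For year 48: 48÷12 = 4 r 0, and 0÷4 = 0, so 4+0+0 = 4.
Tuesday + 4 ≡ Saturday — that's 2048's doomsday.
In April the doomsday date is Apr 4.
Apr 10 is 6 days after Apr 4; 6 mod 7 = 6, so Saturday + 6 = Friday.
54 mod 7 = 5, so 54 days after a Friday is Friday + 5 = Wednesday.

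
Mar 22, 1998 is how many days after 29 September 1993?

Sep 29, 1993 → Sep 29, 1994: 365 days.
Sep 29, 1994 → Sep 29, 1995: 365 days.
Sep 29, 1995 → Sep 29, 1996: 366 days (Feb 29, 1996 is in that span).
Sep 29, 1996 → Sep 29, 1997: 365 days.
Sep 29, 1997 → Oct 29, 1997: 30 days (September has 30).
Oct 29, 1997 → Nov 29, 1997: 31 days (October has 31).
Nov 29, 1997 → Dec 29, 1997: 30 days (November has 30).
Dec 29, 1997 → Jan 29, 1998: 31 days (December has 31).
Jan 29, 1998 → Feb 28, 1998: 30 days (January has 31).
Feb 28, 1998 → Mar 22, 1998: 22 days.
Total: 1635 days.

1635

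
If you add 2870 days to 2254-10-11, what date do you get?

August 20, 2262

+365 (one year) → Oct 11, 2255 (2505 left).
+366 (one year; includes Feb 29, 2256) → Oct 11, 2256 (2139 left).
+365 (one year) → Oct 11, 2257 (1774 left).
+365 (one year) → Oct 11, 2258 (1409 left).
+365 (one year) → Oct 11, 2259 (1044 left).
+366 (one year; includes Feb 29, 2260) → Oct 11, 2260 (678 left).
+365 (one year) → Oct 11, 2261 (313 left).
Oct has 31 days: +21 → Nov 1, 2261 (292 left).
Nov has 30 days: +30 → Dec 1, 2261 (262 left).
Dec has 31 days: +31 → Jan 1, 2262 (231 left).
Jan has 31 days: +31 → Feb 1, 2262 (200 left).
Feb has 28 days: +28 → Mar 1, 2262 (172 left).
Mar has 31 days: +31 → Apr 1, 2262 (141 left).
Apr has 30 days: +30 → May 1, 2262 (111 left).
May has 31 days: +31 → Jun 1, 2262 (80 left).
Jun has 30 days: +30 → Jul 1, 2262 (50 left).
Jul has 31 days: +31 → Aug 1, 2262 (19 left).
+19 → Aug 20, 2262.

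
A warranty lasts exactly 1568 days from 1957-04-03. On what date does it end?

July 19, 1961

+365 (one year) → Apr 3, 1958 (1203 left).
+365 (one year) → Apr 3, 1959 (838 left).
+366 (one year; includes Feb 29, 1960) → Apr 3, 1960 (472 left).
+365 (one year) → Apr 3, 1961 (107 left).
Apr has 30 days: +28 → May 1, 1961 (79 left).
May has 31 days: +31 → Jun 1, 1961 (48 left).
Jun has 30 days: +30 → Jul 1, 1961 (18 left).
+18 → Jul 19, 1961.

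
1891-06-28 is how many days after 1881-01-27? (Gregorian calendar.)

Jan 27, 1881 → Jan 27, 1882: 365 days.
Jan 27, 1882 → Jan 27, 1883: 365 days.
Jan 27, 1883 → Jan 27, 1884: 365 days.
Jan 27, 1884 → Jan 27, 1885: 366 days (Feb 29, 1884 is in that span).
Jan 27, 1885 → Jan 27, 1886: 365 days.
Jan 27, 1886 → Jan 27, 1887: 365 days.
Jan 27, 1887 → Jan 27, 1888: 365 days.
Jan 27, 1888 → Jan 27, 1889: 366 days (Feb 29, 1888 is in that span).
Jan 27, 1889 → Jan 27, 1890: 365 days.
Jan 27, 1890 → Jan 27, 1891: 365 days.
Jan 27, 1891 → Feb 27, 1891: 31 days (January has 31).
Feb 27, 1891 → Mar 27, 1891: 28 days (February has 28).
Mar 27, 1891 → Apr 27, 1891: 31 days (March has 31).
Apr 27, 1891 → May 27, 1891: 30 days (April has 30).
May 27, 1891 → Jun 27, 1891: 31 days (May has 31).
Jun 27, 1891 → Jun 28, 1891: 1 days.
Total: 3804 days.

3804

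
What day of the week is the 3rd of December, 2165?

Tuesday

Doomsday rule: the anchor day for the 2100s is Sunday. For year 65: 65÷12 = 5 r 5, and 5÷4 = 1, so 5+5+1 = 11.
Sunday + 11 ≡ Thursday — that's 2165's doomsday.
In December the doomsday date is Dec 12.
Dec 3 is 9 days before Dec 12; 9 mod 7 = 2, so Thursday − 2 = Tuesday.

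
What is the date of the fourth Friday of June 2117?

June 1, 2117 is a Tuesday.
The first Friday is therefore June 4 (3 days later).
The fourth Friday is 4 + 3×7 = June 25.

June 25, 2117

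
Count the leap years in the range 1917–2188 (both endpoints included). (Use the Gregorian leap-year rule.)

67

Multiples of 4 in [1917,2188]: 68.
Of those, multiples of 100: 2 (not leap unless ÷400).
Multiples of 400: 1.
Leap years = 68 − 2 + 1 = 67.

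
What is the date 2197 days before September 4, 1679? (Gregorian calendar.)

−365 (one year) → Sep 4, 1678 (1832 left).
−365 (one year) → Sep 4, 1677 (1467 left).
−365 (one year) → Sep 4, 1676 (1102 left).
−366 (one year; includes Feb 29, 1676) → Sep 4, 1675 (736 left).
−365 (one year) → Sep 4, 1674 (371 left).
−4 → Aug 31, 1674 (end of Aug, 31 days; 367 left).
−31 → Jul 31, 1674 (end of Jul, 31 days; 336 left).
−31 → Jun 30, 1674 (end of Jun, 30 days; 305 left).
−30 → May 31, 1674 (end of May, 31 days; 275 left).
−31 → Apr 30, 1674 (end of Apr, 30 days; 244 left).
−30 → Mar 31, 1674 (end of Mar, 31 days; 214 left).
−31 → Feb 28, 1674 (end of Feb, 28 days; 183 left).
−28 → Jan 31, 1674 (end of Jan, 31 days; 155 left).
−31 → Dec 31, 1673 (end of Dec, 31 days; 124 left).
−31 → Nov 30, 1673 (end of Nov, 30 days; 93 left).
−30 → Oct 31, 1673 (end of Oct, 31 days; 63 left).
−31 → Sep 30, 1673 (end of Sep, 30 days; 32 left).
−30 → Aug 31, 1673 (end of Aug, 31 days; 2 left).
−2 → Aug 29, 1673.

August 29, 1673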